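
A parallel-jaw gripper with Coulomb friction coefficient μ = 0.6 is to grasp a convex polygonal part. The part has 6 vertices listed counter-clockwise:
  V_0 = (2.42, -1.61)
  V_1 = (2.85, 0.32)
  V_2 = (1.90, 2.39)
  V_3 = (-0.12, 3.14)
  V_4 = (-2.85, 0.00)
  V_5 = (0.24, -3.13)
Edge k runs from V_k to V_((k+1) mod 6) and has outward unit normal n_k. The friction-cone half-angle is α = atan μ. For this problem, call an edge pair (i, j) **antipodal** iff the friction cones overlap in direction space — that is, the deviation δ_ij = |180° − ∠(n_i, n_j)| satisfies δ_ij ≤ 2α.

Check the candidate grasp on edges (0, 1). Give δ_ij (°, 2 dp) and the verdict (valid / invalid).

δ = 142.79°, invalid

α = atan 0.6 = 30.96°;  2α = 61.93°
edge 0: e_0 = (+0.43, +1.93);  n_0 = (+0.9761, -0.2175)
edge 1: e_1 = (-0.95, +2.07);  n_1 = (+0.9089, +0.4171)
∠(n_0, n_1) = 37.21°
δ = |180° − 37.21°| = 142.79°
142.79° > 2α = 61.93°  →  invalid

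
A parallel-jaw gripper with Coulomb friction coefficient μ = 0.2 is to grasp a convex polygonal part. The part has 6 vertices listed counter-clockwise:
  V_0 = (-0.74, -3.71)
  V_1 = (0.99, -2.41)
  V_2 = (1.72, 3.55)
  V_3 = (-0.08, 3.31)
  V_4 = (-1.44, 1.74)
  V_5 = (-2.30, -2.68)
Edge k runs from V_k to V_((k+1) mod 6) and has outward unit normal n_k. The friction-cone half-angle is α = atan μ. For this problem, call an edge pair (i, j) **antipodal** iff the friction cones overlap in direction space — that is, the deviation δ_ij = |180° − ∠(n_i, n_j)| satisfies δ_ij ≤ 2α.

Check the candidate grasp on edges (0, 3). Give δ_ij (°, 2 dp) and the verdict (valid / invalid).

δ = 12.18°, valid

α = atan 0.2 = 11.31°;  2α = 22.62°
edge 0: e_0 = (+1.73, +1.30);  n_0 = (+0.6007, -0.7994)
edge 3: e_3 = (-1.36, -1.57);  n_3 = (-0.7558, +0.6547)
∠(n_0, n_3) = 167.82°
δ = |180° − 167.82°| = 12.18°
12.18° ≤ 2α = 22.62°  →  valid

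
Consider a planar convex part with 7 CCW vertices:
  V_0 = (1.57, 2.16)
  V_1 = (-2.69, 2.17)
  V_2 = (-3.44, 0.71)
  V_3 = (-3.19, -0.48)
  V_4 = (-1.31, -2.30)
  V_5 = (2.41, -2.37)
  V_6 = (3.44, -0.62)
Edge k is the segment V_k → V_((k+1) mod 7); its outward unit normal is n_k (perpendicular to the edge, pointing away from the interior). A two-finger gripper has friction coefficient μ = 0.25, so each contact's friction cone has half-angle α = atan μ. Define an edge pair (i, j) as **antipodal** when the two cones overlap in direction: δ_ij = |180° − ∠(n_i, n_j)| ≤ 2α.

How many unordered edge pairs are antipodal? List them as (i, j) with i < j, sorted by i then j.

count = 4; pairs: (0,4), (1,5), (2,6), (3,6)

α = atan 0.25 = 14.04°;  2α = 28.07°
n_0 = (+0.0023, +1.0000)
n_1 = (-0.8895, +0.4569)
n_2 = (-0.9786, -0.2056)
n_3 = (-0.6955, -0.7185)
n_4 = (-0.0188, -0.9998)
n_5 = (+0.8618, -0.5072)
n_6 = (+0.8297, +0.5581)
  (0,1): δ = 117.06°  ·
  (0,2): δ = 78.00°  ·
  (0,3): δ = 43.94°  ·
  (0,4): δ = 0.94°  ✓
  (0,5): δ = 59.65°  ·
  (0,6): δ = 124.06°  ·
  (1,2): δ = 140.95°  ·
  (1,3): δ = 106.88°  ·
  (1,4): δ = 63.89°  ·
  (1,5): δ = 3.29°  ✓
  (1,6): δ = 61.12°  ·
  (2,3): δ = 145.94°  ·
  (2,4): δ = 102.94°  ·
  (2,5): δ = 42.34°  ·
  (2,6): δ = 22.06°  ✓
  (3,4): δ = 137.01°  ·
  (3,5): δ = 76.41°  ·
  (3,6): δ = 12.00°  ✓
  (4,5): δ = 119.40°  ·
  (4,6): δ = 54.99°  ·
  (5,6): δ = 115.59°  ·
antipodal pairs: 4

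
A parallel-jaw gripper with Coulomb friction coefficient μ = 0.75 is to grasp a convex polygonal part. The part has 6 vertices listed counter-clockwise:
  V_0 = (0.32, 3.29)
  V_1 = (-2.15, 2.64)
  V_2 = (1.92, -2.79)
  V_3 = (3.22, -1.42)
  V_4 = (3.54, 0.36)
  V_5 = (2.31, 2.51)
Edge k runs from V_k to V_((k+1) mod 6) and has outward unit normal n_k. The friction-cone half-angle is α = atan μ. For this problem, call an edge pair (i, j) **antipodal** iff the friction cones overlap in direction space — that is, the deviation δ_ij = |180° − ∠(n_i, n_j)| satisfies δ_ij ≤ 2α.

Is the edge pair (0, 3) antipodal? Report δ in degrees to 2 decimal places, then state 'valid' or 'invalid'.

δ = 65.06°, valid

α = atan 0.75 = 36.87°;  2α = 73.74°
edge 0: e_0 = (-2.47, -0.65);  n_0 = (-0.2545, +0.9671)
edge 3: e_3 = (+0.32, +1.78);  n_3 = (+0.9842, -0.1769)
∠(n_0, n_3) = 114.94°
δ = |180° − 114.94°| = 65.06°
65.06° ≤ 2α = 73.74°  →  valid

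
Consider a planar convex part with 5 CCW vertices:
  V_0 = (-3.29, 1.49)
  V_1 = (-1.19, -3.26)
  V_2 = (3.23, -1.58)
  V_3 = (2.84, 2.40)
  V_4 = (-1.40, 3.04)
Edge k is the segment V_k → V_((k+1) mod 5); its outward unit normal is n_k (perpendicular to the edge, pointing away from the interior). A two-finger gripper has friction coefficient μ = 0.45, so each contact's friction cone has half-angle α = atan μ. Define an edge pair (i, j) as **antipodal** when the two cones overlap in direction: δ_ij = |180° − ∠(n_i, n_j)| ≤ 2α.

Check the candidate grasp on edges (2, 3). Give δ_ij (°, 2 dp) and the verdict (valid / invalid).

α = atan 0.45 = 24.23°;  2α = 48.46°
edge 2: e_2 = (-0.39, +3.98);  n_2 = (+0.9952, +0.0975)
edge 3: e_3 = (-4.24, +0.64);  n_3 = (+0.1493, +0.9888)
∠(n_2, n_3) = 75.82°
δ = |180° − 75.82°| = 104.18°
104.18° > 2α = 48.46°  →  invalid

δ = 104.18°, invalid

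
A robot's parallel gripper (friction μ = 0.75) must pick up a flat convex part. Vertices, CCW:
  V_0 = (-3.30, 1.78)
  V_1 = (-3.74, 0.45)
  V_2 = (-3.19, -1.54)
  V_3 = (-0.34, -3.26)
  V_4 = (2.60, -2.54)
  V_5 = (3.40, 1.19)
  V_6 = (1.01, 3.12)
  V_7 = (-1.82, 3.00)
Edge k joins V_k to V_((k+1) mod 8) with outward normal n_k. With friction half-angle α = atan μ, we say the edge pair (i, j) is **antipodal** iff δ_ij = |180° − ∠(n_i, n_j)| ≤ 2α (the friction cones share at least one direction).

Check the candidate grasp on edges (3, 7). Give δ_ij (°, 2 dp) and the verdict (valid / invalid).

α = atan 0.75 = 36.87°;  2α = 73.74°
edge 3: e_3 = (+2.94, +0.72);  n_3 = (+0.2379, -0.9713)
edge 7: e_7 = (-1.48, -1.22);  n_7 = (-0.6361, +0.7716)
∠(n_3, n_7) = 154.26°
δ = |180° − 154.26°| = 25.74°
25.74° ≤ 2α = 73.74°  →  valid

δ = 25.74°, valid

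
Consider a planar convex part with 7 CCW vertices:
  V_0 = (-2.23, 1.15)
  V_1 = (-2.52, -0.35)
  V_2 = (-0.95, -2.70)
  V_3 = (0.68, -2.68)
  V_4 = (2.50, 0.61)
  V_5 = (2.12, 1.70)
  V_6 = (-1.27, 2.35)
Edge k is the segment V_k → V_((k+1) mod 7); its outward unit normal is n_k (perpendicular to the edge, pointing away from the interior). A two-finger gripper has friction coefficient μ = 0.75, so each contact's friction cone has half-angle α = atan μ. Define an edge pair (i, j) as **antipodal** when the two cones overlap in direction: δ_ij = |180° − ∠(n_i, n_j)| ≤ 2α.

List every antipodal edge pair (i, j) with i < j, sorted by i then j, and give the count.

count = 11; pairs: (0,3), (0,4), (1,3), (1,4), (1,5), (2,4), (2,5), (2,6), (3,5), (3,6), (4,6)

α = atan 0.75 = 36.87°;  2α = 73.74°
n_0 = (-0.9818, +0.1898)
n_1 = (-0.8315, -0.5555)
n_2 = (+0.0123, -0.9999)
n_3 = (+0.8750, -0.4841)
n_4 = (+0.9443, +0.3292)
n_5 = (+0.1883, +0.9821)
n_6 = (-0.7809, +0.6247)
  (0,1): δ = 135.31°  ·
  (0,2): δ = 78.35°  ·
  (0,3): δ = 18.01°  ✓
  (0,4): δ = 30.16°  ✓
  (0,5): δ = 90.09°  ·
  (0,6): δ = 152.28°  ·
  (1,2): δ = 123.04°  ·
  (1,3): δ = 62.70°  ✓
  (1,4): δ = 14.53°  ✓
  (1,5): δ = 45.40°  ✓
  (1,6): δ = 107.59°  ·
  (2,3): δ = 119.65°  ·
  (2,4): δ = 71.48°  ✓
  (2,5): δ = 11.56°  ✓
  (2,6): δ = 50.64°  ✓
  (3,4): δ = 131.83°  ·
  (3,5): δ = 71.90°  ✓
  (3,6): δ = 9.71°  ✓
  (4,5): δ = 120.07°  ·
  (4,6): δ = 57.88°  ✓
  (5,6): δ = 117.81°  ·
antipodal pairs: 11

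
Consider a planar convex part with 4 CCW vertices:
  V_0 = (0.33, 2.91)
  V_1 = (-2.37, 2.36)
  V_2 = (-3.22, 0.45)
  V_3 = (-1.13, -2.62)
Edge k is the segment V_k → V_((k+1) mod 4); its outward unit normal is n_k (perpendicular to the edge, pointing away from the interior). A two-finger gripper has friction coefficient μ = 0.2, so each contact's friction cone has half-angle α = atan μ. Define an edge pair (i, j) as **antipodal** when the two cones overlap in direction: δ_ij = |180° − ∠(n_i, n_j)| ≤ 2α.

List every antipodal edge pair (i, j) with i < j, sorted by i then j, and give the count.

count = 1; pairs: (1,3)

α = atan 0.2 = 11.31°;  2α = 22.62°
n_0 = (-0.1996, +0.9799)
n_1 = (-0.9136, +0.4066)
n_2 = (-0.8266, -0.5628)
n_3 = (+0.9669, -0.2553)
  (0,1): δ = 125.50°  ·
  (0,2): δ = 67.27°  ·
  (0,3): δ = 63.70°  ·
  (1,2): δ = 121.76°  ·
  (1,3): δ = 9.20°  ✓
  (2,3): δ = 49.04°  ·
antipodal pairs: 1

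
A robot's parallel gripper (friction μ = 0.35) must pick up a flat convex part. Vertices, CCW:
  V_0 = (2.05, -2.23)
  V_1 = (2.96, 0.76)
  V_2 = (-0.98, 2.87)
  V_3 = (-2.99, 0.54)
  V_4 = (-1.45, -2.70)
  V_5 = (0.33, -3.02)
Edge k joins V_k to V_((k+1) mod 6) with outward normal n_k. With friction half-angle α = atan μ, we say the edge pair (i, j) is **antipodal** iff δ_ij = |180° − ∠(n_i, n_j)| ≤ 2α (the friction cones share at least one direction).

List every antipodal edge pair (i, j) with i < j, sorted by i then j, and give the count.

count = 4; pairs: (0,2), (1,3), (1,4), (2,5)

α = atan 0.35 = 19.29°;  2α = 38.58°
n_0 = (+0.9567, -0.2912)
n_1 = (+0.4721, +0.8815)
n_2 = (-0.7572, +0.6532)
n_3 = (-0.9032, -0.4293)
n_4 = (-0.1769, -0.9842)
n_5 = (+0.4174, -0.9087)
  (0,1): δ = 101.24°  ·
  (0,2): δ = 23.86°  ✓
  (0,3): δ = 42.35°  ·
  (0,4): δ = 96.74°  ·
  (0,5): δ = 131.60°  ·
  (1,2): δ = 102.61°  ·
  (1,3): δ = 36.41°  ✓
  (1,4): δ = 17.98°  ✓
  (1,5): δ = 52.84°  ·
  (2,3): δ = 113.79°  ·
  (2,4): δ = 59.41°  ·
  (2,5): δ = 24.55°  ✓
  (3,4): δ = 125.61°  ·
  (3,5): δ = 90.75°  ·
  (4,5): δ = 145.14°  ·
antipodal pairs: 4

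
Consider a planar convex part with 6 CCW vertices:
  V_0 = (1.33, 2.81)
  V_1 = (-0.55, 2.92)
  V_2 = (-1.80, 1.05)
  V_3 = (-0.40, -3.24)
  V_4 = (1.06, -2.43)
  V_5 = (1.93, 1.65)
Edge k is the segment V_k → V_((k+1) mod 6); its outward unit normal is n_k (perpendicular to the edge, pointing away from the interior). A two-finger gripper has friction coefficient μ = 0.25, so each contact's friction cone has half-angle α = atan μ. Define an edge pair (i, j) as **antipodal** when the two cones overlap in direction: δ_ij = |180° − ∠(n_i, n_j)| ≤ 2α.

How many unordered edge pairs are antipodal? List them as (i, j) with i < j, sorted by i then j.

count = 3; pairs: (1,3), (1,4), (2,5)

α = atan 0.25 = 14.04°;  2α = 28.07°
n_0 = (+0.0584, +0.9983)
n_1 = (-0.8314, +0.5557)
n_2 = (-0.9507, -0.3102)
n_3 = (+0.4851, -0.8744)
n_4 = (+0.9780, -0.2085)
n_5 = (+0.8882, +0.4594)
  (0,1): δ = 120.41°  ·
  (0,2): δ = 68.58°  ·
  (0,3): δ = 32.37°  ·
  (0,4): δ = 81.31°  ·
  (0,5): δ = 120.70°  ·
  (1,2): δ = 128.17°  ·
  (1,3): δ = 27.22°  ✓
  (1,4): δ = 21.72°  ✓
  (1,5): δ = 61.11°  ·
  (2,3): δ = 79.05°  ·
  (2,4): δ = 30.11°  ·
  (2,5): δ = 9.28°  ✓
  (3,4): δ = 131.06°  ·
  (3,5): δ = 91.67°  ·
  (4,5): δ = 140.61°  ·
antipodal pairs: 3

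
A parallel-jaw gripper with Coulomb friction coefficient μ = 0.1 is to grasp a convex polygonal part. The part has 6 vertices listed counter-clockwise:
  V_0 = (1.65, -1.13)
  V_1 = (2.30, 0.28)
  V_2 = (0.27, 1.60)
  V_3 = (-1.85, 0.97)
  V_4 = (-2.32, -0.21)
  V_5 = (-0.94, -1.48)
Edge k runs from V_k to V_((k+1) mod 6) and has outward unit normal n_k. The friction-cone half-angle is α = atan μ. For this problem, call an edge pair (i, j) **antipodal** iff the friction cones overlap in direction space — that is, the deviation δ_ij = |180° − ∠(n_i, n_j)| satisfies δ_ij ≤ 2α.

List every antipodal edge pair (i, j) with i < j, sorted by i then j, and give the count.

α = atan 0.1 = 5.71°;  2α = 11.42°
n_0 = (+0.9081, -0.4186)
n_1 = (+0.5451, +0.8383)
n_2 = (-0.2849, +0.9586)
n_3 = (-0.9290, +0.3700)
n_4 = (-0.6772, -0.7358)
n_5 = (+0.1339, -0.9910)
  (0,1): δ = 98.28°  ·
  (0,2): δ = 48.70°  ·
  (0,3): δ = 3.03°  ✓
  (0,4): δ = 72.13°  ·
  (0,5): δ = 122.45°  ·
  (1,2): δ = 130.42°  ·
  (1,3): δ = 78.68°  ·
  (1,4): δ = 9.59°  ✓
  (1,5): δ = 40.73°  ·
  (2,3): δ = 128.27°  ·
  (2,4): δ = 59.17°  ·
  (2,5): δ = 8.85°  ✓
  (3,4): δ = 110.91°  ·
  (3,5): δ = 60.59°  ·
  (4,5): δ = 129.68°  ·
antipodal pairs: 3

count = 3; pairs: (0,3), (1,4), (2,5)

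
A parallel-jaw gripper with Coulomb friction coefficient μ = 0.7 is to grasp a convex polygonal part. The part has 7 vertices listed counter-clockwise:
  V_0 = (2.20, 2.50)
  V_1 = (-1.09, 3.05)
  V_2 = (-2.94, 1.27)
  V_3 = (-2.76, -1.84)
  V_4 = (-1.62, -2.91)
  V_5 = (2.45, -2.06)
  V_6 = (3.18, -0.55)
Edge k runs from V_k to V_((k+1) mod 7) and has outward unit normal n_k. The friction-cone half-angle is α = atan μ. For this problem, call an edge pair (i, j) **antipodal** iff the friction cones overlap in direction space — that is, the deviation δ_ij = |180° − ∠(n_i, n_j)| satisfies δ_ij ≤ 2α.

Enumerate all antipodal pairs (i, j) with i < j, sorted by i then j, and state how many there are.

count = 8; pairs: (0,3), (0,4), (1,4), (1,5), (1,6), (2,5), (2,6), (3,6)

α = atan 0.7 = 34.99°;  2α = 69.98°
n_0 = (+0.1649, +0.9863)
n_1 = (-0.6933, +0.7206)
n_2 = (-0.9983, -0.0578)
n_3 = (-0.6844, -0.7291)
n_4 = (+0.2044, -0.9789)
n_5 = (+0.9003, -0.4352)
n_6 = (+0.9521, +0.3059)
  (0,1): δ = 126.61°  ·
  (0,2): δ = 77.20°  ·
  (0,3): δ = 33.70°  ✓
  (0,4): δ = 21.29°  ✓
  (0,5): δ = 73.69°  ·
  (0,6): δ = 117.30°  ·
  (1,2): δ = 130.58°  ·
  (1,3): δ = 87.08°  ·
  (1,4): δ = 32.10°  ✓
  (1,5): δ = 20.30°  ✓
  (1,6): δ = 63.92°  ✓
  (2,3): δ = 136.50°  ·
  (2,4): δ = 81.52°  ·
  (2,5): δ = 29.11°  ✓
  (2,6): δ = 14.50°  ✓
  (3,4): δ = 125.02°  ·
  (3,5): δ = 72.62°  ·
  (3,6): δ = 29.00°  ✓
  (4,5): δ = 127.60°  ·
  (4,6): δ = 83.98°  ·
  (5,6): δ = 136.39°  ·
antipodal pairs: 8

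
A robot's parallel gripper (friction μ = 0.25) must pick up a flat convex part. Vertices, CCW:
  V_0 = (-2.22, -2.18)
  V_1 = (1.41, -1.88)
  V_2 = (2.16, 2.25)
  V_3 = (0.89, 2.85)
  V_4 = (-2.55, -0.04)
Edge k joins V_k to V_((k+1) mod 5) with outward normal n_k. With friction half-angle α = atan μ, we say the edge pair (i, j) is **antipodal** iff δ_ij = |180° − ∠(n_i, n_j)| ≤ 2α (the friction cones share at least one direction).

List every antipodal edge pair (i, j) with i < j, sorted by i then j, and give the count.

α = atan 0.25 = 14.04°;  2α = 28.07°
n_0 = (+0.0824, -0.9966)
n_1 = (+0.9839, -0.1787)
n_2 = (+0.4272, +0.9042)
n_3 = (-0.6432, +0.7657)
n_4 = (-0.9883, -0.1524)
  (0,1): δ = 105.02°  ·
  (0,2): δ = 30.01°  ·
  (0,3): δ = 35.31°  ·
  (0,4): δ = 94.04°  ·
  (1,2): δ = 105.00°  ·
  (1,3): δ = 39.67°  ·
  (1,4): δ = 19.06°  ✓
  (2,3): δ = 114.68°  ·
  (2,4): δ = 55.95°  ·
  (3,4): δ = 121.27°  ·
antipodal pairs: 1

count = 1; pairs: (1,4)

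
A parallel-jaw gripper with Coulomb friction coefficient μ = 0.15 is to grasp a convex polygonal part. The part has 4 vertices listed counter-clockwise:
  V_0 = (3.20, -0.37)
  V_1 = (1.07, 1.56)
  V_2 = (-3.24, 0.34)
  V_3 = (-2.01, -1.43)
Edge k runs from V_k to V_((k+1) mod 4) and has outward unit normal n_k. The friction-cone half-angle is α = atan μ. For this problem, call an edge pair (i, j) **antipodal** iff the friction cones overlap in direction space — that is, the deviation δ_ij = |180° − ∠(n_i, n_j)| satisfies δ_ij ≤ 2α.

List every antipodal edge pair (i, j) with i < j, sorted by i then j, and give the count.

count = 2; pairs: (0,2), (1,3)

α = atan 0.15 = 8.53°;  2α = 17.06°
n_0 = (+0.6715, +0.7410)
n_1 = (-0.2724, +0.9622)
n_2 = (-0.8212, -0.5707)
n_3 = (+0.1994, -0.9799)
  (0,1): δ = 122.02°  ·
  (0,2): δ = 13.02°  ✓
  (0,3): δ = 53.68°  ·
  (1,2): δ = 71.01°  ·
  (1,3): δ = 4.30°  ✓
  (2,3): δ = 113.30°  ·
antipodal pairs: 2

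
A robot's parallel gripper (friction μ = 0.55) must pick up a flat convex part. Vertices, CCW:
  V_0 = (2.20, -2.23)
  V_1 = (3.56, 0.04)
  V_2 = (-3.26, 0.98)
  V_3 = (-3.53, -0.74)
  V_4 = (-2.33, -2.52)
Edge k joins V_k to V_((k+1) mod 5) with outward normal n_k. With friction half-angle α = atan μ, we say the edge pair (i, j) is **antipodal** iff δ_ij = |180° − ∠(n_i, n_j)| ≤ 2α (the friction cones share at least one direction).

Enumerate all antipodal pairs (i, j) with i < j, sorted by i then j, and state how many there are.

count = 3; pairs: (0,2), (1,3), (1,4)

α = atan 0.55 = 28.81°;  2α = 57.62°
n_0 = (+0.8578, -0.5139)
n_1 = (+0.1365, +0.9906)
n_2 = (-0.9879, +0.1551)
n_3 = (-0.8292, -0.5590)
n_4 = (+0.0639, -0.9980)
  (0,1): δ = 66.92°  ·
  (0,2): δ = 22.01°  ✓
  (0,3): δ = 64.91°  ·
  (0,4): δ = 124.59°  ·
  (1,2): δ = 91.07°  ·
  (1,3): δ = 48.17°  ✓
  (1,4): δ = 11.51°  ✓
  (2,3): δ = 137.09°  ·
  (2,4): δ = 77.42°  ·
  (3,4): δ = 120.32°  ·
antipodal pairs: 3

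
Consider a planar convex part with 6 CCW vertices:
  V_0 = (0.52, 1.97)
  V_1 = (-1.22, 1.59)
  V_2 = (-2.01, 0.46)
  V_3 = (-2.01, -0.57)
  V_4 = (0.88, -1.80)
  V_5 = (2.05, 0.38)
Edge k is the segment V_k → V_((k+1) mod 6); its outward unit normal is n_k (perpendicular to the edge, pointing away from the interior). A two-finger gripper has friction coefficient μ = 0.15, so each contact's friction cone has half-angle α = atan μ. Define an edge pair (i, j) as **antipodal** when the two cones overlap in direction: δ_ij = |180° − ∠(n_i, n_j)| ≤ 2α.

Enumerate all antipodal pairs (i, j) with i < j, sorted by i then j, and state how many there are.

count = 1; pairs: (1,4)

α = atan 0.15 = 8.53°;  2α = 17.06°
n_0 = (-0.2134, +0.9770)
n_1 = (-0.8196, +0.5730)
n_2 = (-1.0000, -0.0000)
n_3 = (-0.3916, -0.9201)
n_4 = (+0.8811, -0.4729)
n_5 = (+0.7206, +0.6934)
  (0,1): δ = 137.28°  ·
  (0,2): δ = 102.32°  ·
  (0,3): δ = 35.37°  ·
  (0,4): δ = 49.46°  ·
  (0,5): δ = 121.58°  ·
  (1,2): δ = 145.04°  ·
  (1,3): δ = 78.10°  ·
  (1,4): δ = 6.74°  ✓
  (1,5): δ = 78.86°  ·
  (2,3): δ = 113.05°  ·
  (2,4): δ = 28.22°  ·
  (2,5): δ = 43.90°  ·
  (3,4): δ = 95.17°  ·
  (3,5): δ = 23.05°  ·
  (4,5): δ = 107.88°  ·
antipodal pairs: 1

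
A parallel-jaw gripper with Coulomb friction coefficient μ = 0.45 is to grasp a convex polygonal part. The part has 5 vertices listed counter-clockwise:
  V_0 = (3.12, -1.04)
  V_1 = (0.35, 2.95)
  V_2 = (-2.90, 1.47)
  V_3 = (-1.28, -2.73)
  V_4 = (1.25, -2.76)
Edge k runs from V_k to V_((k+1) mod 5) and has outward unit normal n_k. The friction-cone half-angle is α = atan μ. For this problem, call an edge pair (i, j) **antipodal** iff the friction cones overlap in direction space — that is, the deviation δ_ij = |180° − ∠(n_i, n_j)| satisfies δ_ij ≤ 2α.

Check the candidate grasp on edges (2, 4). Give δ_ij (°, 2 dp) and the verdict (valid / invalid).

α = atan 0.45 = 24.23°;  2α = 48.46°
edge 2: e_2 = (+1.62, -4.20);  n_2 = (-0.9330, -0.3599)
edge 4: e_4 = (+1.87, +1.72);  n_4 = (+0.6770, -0.7360)
∠(n_2, n_4) = 111.52°
δ = |180° − 111.52°| = 68.48°
68.48° > 2α = 48.46°  →  invalid

δ = 68.48°, invalid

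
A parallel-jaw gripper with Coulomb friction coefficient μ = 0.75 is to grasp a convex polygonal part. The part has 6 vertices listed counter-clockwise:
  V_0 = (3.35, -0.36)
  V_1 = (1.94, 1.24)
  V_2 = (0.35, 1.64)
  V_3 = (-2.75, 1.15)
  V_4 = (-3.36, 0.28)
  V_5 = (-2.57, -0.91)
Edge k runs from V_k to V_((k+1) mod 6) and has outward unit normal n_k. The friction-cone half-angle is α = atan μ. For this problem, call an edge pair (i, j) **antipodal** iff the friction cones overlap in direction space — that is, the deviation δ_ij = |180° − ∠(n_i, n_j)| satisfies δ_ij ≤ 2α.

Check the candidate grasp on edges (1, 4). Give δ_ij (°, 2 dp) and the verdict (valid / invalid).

α = atan 0.75 = 36.87°;  2α = 73.74°
edge 1: e_1 = (-1.59, +0.40);  n_1 = (+0.2440, +0.9698)
edge 4: e_4 = (+0.79, -1.19);  n_4 = (-0.8331, -0.5531)
∠(n_1, n_4) = 137.70°
δ = |180° − 137.70°| = 42.30°
42.30° ≤ 2α = 73.74°  →  valid

δ = 42.30°, valid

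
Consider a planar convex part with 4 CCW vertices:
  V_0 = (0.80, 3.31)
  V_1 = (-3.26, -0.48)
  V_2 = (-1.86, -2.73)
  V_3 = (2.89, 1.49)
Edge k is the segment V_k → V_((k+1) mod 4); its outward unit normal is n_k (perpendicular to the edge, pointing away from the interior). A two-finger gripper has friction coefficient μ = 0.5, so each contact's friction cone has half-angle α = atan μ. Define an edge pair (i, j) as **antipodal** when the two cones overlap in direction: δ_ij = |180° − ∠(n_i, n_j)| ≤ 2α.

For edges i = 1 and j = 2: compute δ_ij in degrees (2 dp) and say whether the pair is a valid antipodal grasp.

α = atan 0.5 = 26.57°;  2α = 53.13°
edge 1: e_1 = (+1.40, -2.25);  n_1 = (-0.8491, -0.5283)
edge 2: e_2 = (+4.75, +4.22);  n_2 = (+0.6642, -0.7476)
∠(n_1, n_2) = 99.73°
δ = |180° − 99.73°| = 80.27°
80.27° > 2α = 53.13°  →  invalid

δ = 80.27°, invalid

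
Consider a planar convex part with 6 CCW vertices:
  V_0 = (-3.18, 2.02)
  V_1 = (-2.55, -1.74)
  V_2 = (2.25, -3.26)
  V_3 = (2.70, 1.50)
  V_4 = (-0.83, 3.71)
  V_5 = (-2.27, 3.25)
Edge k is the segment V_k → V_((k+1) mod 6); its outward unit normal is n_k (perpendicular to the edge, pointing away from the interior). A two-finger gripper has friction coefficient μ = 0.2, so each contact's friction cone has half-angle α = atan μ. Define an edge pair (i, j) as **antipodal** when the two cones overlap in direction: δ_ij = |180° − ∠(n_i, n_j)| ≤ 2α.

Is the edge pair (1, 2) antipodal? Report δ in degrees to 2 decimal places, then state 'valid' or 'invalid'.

α = atan 0.2 = 11.31°;  2α = 22.62°
edge 1: e_1 = (+4.80, -1.52);  n_1 = (-0.3019, -0.9533)
edge 2: e_2 = (+0.45, +4.76);  n_2 = (+0.9956, -0.0941)
∠(n_1, n_2) = 102.17°
δ = |180° − 102.17°| = 77.83°
77.83° > 2α = 22.62°  →  invalid

δ = 77.83°, invalid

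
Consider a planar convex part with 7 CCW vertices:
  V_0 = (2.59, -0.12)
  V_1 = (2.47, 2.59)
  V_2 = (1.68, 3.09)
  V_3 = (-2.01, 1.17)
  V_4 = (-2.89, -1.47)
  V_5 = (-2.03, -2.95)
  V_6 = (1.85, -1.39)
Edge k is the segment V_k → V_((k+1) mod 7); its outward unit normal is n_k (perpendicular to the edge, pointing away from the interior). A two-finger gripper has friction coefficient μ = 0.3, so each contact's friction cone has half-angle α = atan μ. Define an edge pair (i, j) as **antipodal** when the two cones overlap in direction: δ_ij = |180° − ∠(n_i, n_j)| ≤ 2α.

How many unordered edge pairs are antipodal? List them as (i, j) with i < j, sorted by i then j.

α = atan 0.3 = 16.70°;  2α = 33.40°
n_0 = (+0.9990, +0.0442)
n_1 = (+0.5348, +0.8450)
n_2 = (-0.4616, +0.8871)
n_3 = (-0.9487, +0.3162)
n_4 = (-0.8646, -0.5024)
n_5 = (+0.3730, -0.9278)
n_6 = (+0.8640, -0.5034)
  (0,1): δ = 124.87°  ·
  (0,2): δ = 65.05°  ·
  (0,3): δ = 20.97°  ✓
  (0,4): δ = 27.62°  ✓
  (0,5): δ = 109.37°  ·
  (0,6): δ = 147.24°  ·
  (1,2): δ = 120.18°  ·
  (1,3): δ = 76.10°  ·
  (1,4): δ = 27.51°  ✓
  (1,5): δ = 54.23°  ·
  (1,6): δ = 92.10°  ·
  (2,3): δ = 135.92°  ·
  (2,4): δ = 87.33°  ·
  (2,5): δ = 5.59°  ✓
  (2,6): δ = 32.28°  ✓
  (3,4): δ = 131.40°  ·
  (3,5): δ = 49.66°  ·
  (3,6): δ = 11.79°  ✓
  (4,5): δ = 98.26°  ·
  (4,6): δ = 60.39°  ·
  (5,6): δ = 142.13°  ·
antipodal pairs: 6

count = 6; pairs: (0,3), (0,4), (1,4), (2,5), (2,6), (3,6)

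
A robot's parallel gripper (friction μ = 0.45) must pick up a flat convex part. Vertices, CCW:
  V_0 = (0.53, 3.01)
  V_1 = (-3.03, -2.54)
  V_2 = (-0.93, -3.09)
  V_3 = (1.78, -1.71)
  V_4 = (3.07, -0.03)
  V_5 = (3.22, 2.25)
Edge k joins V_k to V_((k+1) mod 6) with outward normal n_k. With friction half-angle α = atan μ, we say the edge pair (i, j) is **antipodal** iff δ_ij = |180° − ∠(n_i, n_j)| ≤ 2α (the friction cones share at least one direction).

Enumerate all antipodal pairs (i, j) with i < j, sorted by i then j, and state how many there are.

count = 5; pairs: (0,2), (0,3), (0,4), (1,5), (2,5)

α = atan 0.45 = 24.23°;  2α = 48.46°
n_0 = (-0.8417, +0.5399)
n_1 = (-0.2534, -0.9674)
n_2 = (+0.4538, -0.8911)
n_3 = (+0.7932, -0.6090)
n_4 = (+0.9978, -0.0656)
n_5 = (+0.2719, +0.9623)
  (0,1): δ = 72.00°  ·
  (0,2): δ = 30.34°  ✓
  (0,3): δ = 4.84°  ✓
  (0,4): δ = 28.91°  ✓
  (0,5): δ = 106.90°  ·
  (1,2): δ = 138.34°  ·
  (1,3): δ = 112.84°  ·
  (1,4): δ = 79.09°  ·
  (1,5): δ = 1.10°  ✓
  (2,3): δ = 154.51°  ·
  (2,4): δ = 120.75°  ·
  (2,5): δ = 42.76°  ✓
  (3,4): δ = 146.24°  ·
  (3,5): δ = 68.26°  ·
  (4,5): δ = 102.01°  ·
antipodal pairs: 5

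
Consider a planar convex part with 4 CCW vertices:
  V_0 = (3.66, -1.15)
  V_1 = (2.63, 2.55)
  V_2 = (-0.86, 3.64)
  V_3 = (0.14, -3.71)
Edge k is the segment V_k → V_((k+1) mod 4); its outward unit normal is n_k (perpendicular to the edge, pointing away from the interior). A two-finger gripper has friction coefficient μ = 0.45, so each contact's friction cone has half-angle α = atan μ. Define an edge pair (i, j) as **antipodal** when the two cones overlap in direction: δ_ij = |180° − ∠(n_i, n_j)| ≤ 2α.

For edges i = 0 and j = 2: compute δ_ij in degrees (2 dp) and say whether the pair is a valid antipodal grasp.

δ = 7.81°, valid

α = atan 0.45 = 24.23°;  2α = 48.46°
edge 0: e_0 = (-1.03, +3.70);  n_0 = (+0.9634, +0.2682)
edge 2: e_2 = (+1.00, -7.35);  n_2 = (-0.9909, -0.1348)
∠(n_0, n_2) = 172.19°
δ = |180° − 172.19°| = 7.81°
7.81° ≤ 2α = 48.46°  →  valid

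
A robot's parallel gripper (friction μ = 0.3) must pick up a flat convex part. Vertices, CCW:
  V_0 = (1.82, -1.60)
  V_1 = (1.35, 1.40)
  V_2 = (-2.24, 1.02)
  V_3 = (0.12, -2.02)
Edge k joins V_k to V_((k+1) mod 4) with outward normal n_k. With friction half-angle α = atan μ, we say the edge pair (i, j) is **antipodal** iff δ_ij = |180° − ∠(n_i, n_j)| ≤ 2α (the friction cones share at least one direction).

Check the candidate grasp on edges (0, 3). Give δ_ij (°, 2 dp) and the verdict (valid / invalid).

δ = 94.97°, invalid

α = atan 0.3 = 16.70°;  2α = 33.40°
edge 0: e_0 = (-0.47, +3.00);  n_0 = (+0.9879, +0.1548)
edge 3: e_3 = (+1.70, +0.42);  n_3 = (+0.2398, -0.9708)
∠(n_0, n_3) = 85.03°
δ = |180° − 85.03°| = 94.97°
94.97° > 2α = 33.40°  →  invalid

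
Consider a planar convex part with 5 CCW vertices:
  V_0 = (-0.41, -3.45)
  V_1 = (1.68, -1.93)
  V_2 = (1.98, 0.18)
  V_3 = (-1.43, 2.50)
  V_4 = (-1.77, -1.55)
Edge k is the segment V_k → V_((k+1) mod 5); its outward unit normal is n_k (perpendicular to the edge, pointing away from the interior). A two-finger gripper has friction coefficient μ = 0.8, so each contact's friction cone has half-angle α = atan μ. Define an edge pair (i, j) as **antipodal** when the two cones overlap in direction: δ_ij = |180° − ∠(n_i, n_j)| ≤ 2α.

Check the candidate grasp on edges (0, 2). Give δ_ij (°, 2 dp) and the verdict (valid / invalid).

δ = 70.26°, valid

α = atan 0.8 = 38.66°;  2α = 77.32°
edge 0: e_0 = (+2.09, +1.52);  n_0 = (+0.5882, -0.8087)
edge 2: e_2 = (-3.41, +2.32);  n_2 = (+0.5625, +0.8268)
∠(n_0, n_2) = 109.74°
δ = |180° − 109.74°| = 70.26°
70.26° ≤ 2α = 77.32°  →  valid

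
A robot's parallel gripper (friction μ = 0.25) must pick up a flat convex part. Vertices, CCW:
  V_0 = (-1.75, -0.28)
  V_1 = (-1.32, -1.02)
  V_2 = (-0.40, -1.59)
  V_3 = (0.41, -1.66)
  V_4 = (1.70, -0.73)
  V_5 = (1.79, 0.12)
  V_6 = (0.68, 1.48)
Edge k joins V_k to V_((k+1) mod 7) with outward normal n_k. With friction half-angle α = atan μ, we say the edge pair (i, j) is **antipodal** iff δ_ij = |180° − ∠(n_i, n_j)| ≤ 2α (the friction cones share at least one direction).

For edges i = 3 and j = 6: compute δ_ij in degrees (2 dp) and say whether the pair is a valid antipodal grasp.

α = atan 0.25 = 14.04°;  2α = 28.07°
edge 3: e_3 = (+1.29, +0.93);  n_3 = (+0.5848, -0.8112)
edge 6: e_6 = (-2.43, -1.76);  n_6 = (-0.5866, +0.8099)
∠(n_3, n_6) = 179.87°
δ = |180° − 179.87°| = 0.13°
0.13° ≤ 2α = 28.07°  →  valid

δ = 0.13°, valid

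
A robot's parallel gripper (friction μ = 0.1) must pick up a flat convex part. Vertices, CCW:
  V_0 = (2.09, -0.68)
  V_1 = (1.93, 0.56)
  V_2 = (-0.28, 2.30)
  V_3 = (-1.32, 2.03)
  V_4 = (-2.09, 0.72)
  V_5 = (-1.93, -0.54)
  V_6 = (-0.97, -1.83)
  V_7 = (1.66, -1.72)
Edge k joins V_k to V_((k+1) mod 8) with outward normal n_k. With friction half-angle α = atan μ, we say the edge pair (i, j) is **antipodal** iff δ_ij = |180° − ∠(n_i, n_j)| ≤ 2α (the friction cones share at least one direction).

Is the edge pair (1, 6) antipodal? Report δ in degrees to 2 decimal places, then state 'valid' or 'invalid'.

δ = 40.61°, invalid

α = atan 0.1 = 5.71°;  2α = 11.42°
edge 1: e_1 = (-2.21, +1.74);  n_1 = (+0.6186, +0.7857)
edge 6: e_6 = (+2.63, +0.11);  n_6 = (+0.0418, -0.9991)
∠(n_1, n_6) = 139.39°
δ = |180° − 139.39°| = 40.61°
40.61° > 2α = 11.42°  →  invalid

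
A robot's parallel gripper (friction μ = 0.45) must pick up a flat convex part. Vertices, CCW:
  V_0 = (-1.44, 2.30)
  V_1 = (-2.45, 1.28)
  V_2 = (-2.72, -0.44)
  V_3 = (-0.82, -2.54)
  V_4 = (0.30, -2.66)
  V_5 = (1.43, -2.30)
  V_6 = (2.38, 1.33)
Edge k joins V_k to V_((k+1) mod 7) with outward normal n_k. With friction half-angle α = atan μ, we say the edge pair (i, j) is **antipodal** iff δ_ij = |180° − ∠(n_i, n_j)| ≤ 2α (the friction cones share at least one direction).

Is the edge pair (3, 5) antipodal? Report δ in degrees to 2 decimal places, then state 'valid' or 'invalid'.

δ = 98.55°, invalid

α = atan 0.45 = 24.23°;  2α = 48.46°
edge 3: e_3 = (+1.12, -0.12);  n_3 = (-0.1065, -0.9943)
edge 5: e_5 = (+0.95, +3.63);  n_5 = (+0.9674, -0.2532)
∠(n_3, n_5) = 81.45°
δ = |180° − 81.45°| = 98.55°
98.55° > 2α = 48.46°  →  invalid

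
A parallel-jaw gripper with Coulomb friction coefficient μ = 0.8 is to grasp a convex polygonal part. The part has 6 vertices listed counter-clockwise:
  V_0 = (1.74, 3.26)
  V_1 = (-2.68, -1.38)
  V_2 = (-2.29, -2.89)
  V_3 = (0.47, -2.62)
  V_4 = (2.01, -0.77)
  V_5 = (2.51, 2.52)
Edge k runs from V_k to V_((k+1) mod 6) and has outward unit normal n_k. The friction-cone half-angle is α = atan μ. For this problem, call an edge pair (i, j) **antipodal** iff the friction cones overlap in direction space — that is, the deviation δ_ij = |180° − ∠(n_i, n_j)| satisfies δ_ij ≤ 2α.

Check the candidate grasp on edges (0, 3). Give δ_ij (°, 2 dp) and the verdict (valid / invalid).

δ = 3.83°, valid

α = atan 0.8 = 38.66°;  2α = 77.32°
edge 0: e_0 = (-4.42, -4.64);  n_0 = (-0.7241, +0.6897)
edge 3: e_3 = (+1.54, +1.85);  n_3 = (+0.7686, -0.6398)
∠(n_0, n_3) = 176.17°
δ = |180° − 176.17°| = 3.83°
3.83° ≤ 2α = 77.32°  →  valid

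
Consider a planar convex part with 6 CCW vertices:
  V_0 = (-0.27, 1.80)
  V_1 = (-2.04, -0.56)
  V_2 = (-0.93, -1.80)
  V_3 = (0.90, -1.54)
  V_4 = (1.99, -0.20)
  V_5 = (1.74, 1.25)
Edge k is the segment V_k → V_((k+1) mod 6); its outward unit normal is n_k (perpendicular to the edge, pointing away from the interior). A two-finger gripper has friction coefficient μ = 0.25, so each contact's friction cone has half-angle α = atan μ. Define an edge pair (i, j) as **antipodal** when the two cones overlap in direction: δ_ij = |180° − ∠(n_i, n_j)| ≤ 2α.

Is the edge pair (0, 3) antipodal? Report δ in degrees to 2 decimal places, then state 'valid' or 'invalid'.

α = atan 0.25 = 14.04°;  2α = 28.07°
edge 0: e_0 = (-1.77, -2.36);  n_0 = (-0.8000, +0.6000)
edge 3: e_3 = (+1.09, +1.34);  n_3 = (+0.7758, -0.6310)
∠(n_0, n_3) = 177.74°
δ = |180° − 177.74°| = 2.26°
2.26° ≤ 2α = 28.07°  →  valid

δ = 2.26°, valid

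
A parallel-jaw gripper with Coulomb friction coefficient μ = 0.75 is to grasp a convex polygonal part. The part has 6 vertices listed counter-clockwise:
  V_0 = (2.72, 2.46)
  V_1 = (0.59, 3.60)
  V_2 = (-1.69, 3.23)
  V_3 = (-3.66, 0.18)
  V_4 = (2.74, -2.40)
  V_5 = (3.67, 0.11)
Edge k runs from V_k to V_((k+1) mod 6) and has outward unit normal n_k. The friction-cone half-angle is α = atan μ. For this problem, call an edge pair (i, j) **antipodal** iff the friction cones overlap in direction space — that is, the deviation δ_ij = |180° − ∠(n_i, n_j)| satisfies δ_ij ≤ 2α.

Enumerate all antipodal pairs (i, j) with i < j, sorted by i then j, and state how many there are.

α = atan 0.75 = 36.87°;  2α = 73.74°
n_0 = (+0.4719, +0.8817)
n_1 = (-0.1602, +0.9871)
n_2 = (-0.8400, +0.5426)
n_3 = (-0.3739, -0.9275)
n_4 = (+0.9377, -0.3474)
n_5 = (+0.9271, +0.3748)
  (0,1): δ = 142.63°  ·
  (0,2): δ = 94.70°  ·
  (0,3): δ = 6.20°  ✓
  (0,4): δ = 97.83°  ·
  (0,5): δ = 140.17°  ·
  (1,2): δ = 132.08°  ·
  (1,3): δ = 31.17°  ✓
  (1,4): δ = 60.45°  ✓
  (1,5): δ = 102.79°  ·
  (2,3): δ = 79.10°  ·
  (2,4): δ = 12.53°  ✓
  (2,5): δ = 54.87°  ✓
  (3,4): δ = 88.37°  ·
  (3,5): δ = 46.03°  ✓
  (4,5): δ = 137.66°  ·
antipodal pairs: 6

count = 6; pairs: (0,3), (1,3), (1,4), (2,4), (2,5), (3,5)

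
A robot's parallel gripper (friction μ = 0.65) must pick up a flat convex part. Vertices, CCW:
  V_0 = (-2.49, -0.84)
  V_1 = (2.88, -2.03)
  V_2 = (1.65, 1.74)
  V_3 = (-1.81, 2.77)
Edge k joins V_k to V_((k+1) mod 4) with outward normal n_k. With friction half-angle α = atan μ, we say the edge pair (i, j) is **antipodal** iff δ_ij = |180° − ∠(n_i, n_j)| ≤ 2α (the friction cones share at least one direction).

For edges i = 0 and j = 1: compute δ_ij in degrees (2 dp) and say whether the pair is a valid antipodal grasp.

δ = 59.44°, valid

α = atan 0.65 = 33.02°;  2α = 66.05°
edge 0: e_0 = (+5.37, -1.19);  n_0 = (-0.2164, -0.9763)
edge 1: e_1 = (-1.23, +3.77);  n_1 = (+0.9507, +0.3102)
∠(n_0, n_1) = 120.56°
δ = |180° − 120.56°| = 59.44°
59.44° ≤ 2α = 66.05°  →  valid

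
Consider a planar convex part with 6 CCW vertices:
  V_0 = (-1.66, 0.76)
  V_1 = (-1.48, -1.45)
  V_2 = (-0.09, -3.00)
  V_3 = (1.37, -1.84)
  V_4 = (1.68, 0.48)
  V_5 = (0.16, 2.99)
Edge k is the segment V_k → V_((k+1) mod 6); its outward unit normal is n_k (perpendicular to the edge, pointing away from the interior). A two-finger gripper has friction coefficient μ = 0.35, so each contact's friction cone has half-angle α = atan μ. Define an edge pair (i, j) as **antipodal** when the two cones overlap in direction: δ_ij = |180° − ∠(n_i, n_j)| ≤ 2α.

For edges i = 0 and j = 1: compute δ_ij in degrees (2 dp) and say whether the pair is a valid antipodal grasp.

α = atan 0.35 = 19.29°;  2α = 38.58°
edge 0: e_0 = (+0.18, -2.21);  n_0 = (-0.9967, -0.0812)
edge 1: e_1 = (+1.39, -1.55);  n_1 = (-0.7445, -0.6676)
∠(n_0, n_1) = 37.23°
δ = |180° − 37.23°| = 142.77°
142.77° > 2α = 38.58°  →  invalid

δ = 142.77°, invalid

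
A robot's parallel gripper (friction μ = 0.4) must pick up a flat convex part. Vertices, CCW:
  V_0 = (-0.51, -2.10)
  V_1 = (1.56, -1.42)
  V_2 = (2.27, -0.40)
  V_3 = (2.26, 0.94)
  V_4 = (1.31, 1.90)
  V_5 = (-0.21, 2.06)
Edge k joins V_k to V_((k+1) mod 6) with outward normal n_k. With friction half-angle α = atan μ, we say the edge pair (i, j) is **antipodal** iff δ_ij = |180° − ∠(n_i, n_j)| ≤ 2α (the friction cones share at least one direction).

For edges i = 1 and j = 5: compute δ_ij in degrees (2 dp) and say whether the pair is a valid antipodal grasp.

δ = 30.72°, valid

α = atan 0.4 = 21.80°;  2α = 43.60°
edge 1: e_1 = (+0.71, +1.02);  n_1 = (+0.8207, -0.5713)
edge 5: e_5 = (-0.30, -4.16);  n_5 = (-0.9974, +0.0719)
∠(n_1, n_5) = 149.28°
δ = |180° − 149.28°| = 30.72°
30.72° ≤ 2α = 43.60°  →  valid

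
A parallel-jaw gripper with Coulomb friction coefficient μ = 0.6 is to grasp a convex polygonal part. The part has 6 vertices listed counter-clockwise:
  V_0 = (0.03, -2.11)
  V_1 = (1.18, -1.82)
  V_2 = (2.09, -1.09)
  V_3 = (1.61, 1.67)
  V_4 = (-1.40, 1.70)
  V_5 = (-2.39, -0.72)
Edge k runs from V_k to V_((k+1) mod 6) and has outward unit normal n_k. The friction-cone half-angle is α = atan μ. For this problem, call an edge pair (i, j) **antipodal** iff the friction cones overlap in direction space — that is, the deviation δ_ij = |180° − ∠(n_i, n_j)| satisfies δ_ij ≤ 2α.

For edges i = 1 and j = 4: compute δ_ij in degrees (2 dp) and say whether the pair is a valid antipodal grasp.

α = atan 0.6 = 30.96°;  2α = 61.93°
edge 1: e_1 = (+0.91, +0.73);  n_1 = (+0.6257, -0.7800)
edge 4: e_4 = (-0.99, -2.42);  n_4 = (-0.9255, +0.3786)
∠(n_1, n_4) = 150.99°
δ = |180° − 150.99°| = 29.01°
29.01° ≤ 2α = 61.93°  →  valid

δ = 29.01°, valid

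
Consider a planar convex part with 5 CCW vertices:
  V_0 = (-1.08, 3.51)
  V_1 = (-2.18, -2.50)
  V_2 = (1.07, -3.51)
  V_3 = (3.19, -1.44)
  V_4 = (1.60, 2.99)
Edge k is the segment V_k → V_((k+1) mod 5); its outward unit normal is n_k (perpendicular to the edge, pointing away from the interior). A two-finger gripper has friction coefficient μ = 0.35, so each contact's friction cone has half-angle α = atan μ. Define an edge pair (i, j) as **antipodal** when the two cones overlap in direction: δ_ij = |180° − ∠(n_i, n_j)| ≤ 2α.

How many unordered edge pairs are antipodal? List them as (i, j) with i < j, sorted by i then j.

count = 3; pairs: (0,2), (0,3), (1,4)

α = atan 0.35 = 19.29°;  2α = 38.58°
n_0 = (-0.9837, +0.1800)
n_1 = (-0.2968, -0.9549)
n_2 = (+0.6986, -0.7155)
n_3 = (+0.9412, +0.3378)
n_4 = (+0.1905, +0.9817)
  (0,1): δ = 96.89°  ·
  (0,2): δ = 35.31°  ✓
  (0,3): δ = 30.12°  ✓
  (0,4): δ = 89.39°  ·
  (1,2): δ = 118.42°  ·
  (1,3): δ = 52.99°  ·
  (1,4): δ = 6.28°  ✓
  (2,3): δ = 114.57°  ·
  (2,4): δ = 55.30°  ·
  (3,4): δ = 120.72°  ·
antipodal pairs: 3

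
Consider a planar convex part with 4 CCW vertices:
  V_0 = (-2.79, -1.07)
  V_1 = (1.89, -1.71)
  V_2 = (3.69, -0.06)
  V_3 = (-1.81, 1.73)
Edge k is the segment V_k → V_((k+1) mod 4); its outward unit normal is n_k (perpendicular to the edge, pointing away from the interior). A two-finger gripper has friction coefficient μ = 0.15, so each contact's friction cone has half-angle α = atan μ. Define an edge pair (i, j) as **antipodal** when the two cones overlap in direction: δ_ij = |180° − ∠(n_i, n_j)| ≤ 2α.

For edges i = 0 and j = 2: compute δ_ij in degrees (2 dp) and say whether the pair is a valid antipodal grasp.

α = atan 0.15 = 8.53°;  2α = 17.06°
edge 0: e_0 = (+4.68, -0.64);  n_0 = (-0.1355, -0.9908)
edge 2: e_2 = (-5.50, +1.79);  n_2 = (+0.3095, +0.9509)
∠(n_0, n_2) = 169.76°
δ = |180° − 169.76°| = 10.24°
10.24° ≤ 2α = 17.06°  →  valid

δ = 10.24°, valid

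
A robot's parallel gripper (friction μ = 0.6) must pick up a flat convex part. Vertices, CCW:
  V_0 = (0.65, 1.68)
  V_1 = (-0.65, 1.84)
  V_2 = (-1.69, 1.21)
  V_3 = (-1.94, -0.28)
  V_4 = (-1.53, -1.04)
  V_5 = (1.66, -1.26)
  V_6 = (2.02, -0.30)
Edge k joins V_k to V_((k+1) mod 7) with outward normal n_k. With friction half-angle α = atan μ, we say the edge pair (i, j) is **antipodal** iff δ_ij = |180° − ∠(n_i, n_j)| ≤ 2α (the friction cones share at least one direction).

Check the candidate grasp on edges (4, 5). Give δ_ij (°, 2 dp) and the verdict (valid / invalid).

α = atan 0.6 = 30.96°;  2α = 61.93°
edge 4: e_4 = (+3.19, -0.22);  n_4 = (-0.0688, -0.9976)
edge 5: e_5 = (+0.36, +0.96);  n_5 = (+0.9363, -0.3511)
∠(n_4, n_5) = 73.39°
δ = |180° − 73.39°| = 106.61°
106.61° > 2α = 61.93°  →  invalid

δ = 106.61°, invalid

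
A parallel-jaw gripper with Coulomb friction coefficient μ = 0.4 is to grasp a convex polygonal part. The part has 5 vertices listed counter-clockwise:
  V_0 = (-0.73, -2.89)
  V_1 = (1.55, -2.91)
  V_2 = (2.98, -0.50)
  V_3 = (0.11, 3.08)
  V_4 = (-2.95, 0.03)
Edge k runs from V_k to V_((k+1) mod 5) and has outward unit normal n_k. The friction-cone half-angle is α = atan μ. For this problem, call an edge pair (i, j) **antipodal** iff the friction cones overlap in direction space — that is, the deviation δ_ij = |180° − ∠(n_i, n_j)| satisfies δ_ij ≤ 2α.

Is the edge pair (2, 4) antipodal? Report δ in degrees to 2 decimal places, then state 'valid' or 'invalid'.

δ = 1.47°, valid

α = atan 0.4 = 21.80°;  2α = 43.60°
edge 2: e_2 = (-2.87, +3.58);  n_2 = (+0.7802, +0.6255)
edge 4: e_4 = (+2.22, -2.92);  n_4 = (-0.7961, -0.6052)
∠(n_2, n_4) = 178.53°
δ = |180° − 178.53°| = 1.47°
1.47° ≤ 2α = 43.60°  →  valid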